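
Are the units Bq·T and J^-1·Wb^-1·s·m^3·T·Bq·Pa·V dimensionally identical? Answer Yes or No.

Yes

Left side:
  Bq = s⁻¹.
  T = kg·s⁻²·A⁻¹.
  Combining: Bq·T = s⁻¹ · (kg·s⁻²·A⁻¹) = kg·s⁻³·A⁻¹.
Right side:
  J = N·m (work = force × distance),
      = kg·m²·s⁻².
  So J⁻¹ = kg⁻¹·m⁻²·s².
  Wb = V·s (flux: a volt is a weber per second),
      = kg·m²·s⁻²·A⁻¹.
  So Wb⁻¹ = kg⁻¹·m⁻²·s²·A.
  T = Wb/m² (flux density = flux per area),
      = kg·s⁻²·A⁻¹.
  Bq = 1/s = s⁻¹ (activity is decays per second).
  Pa = N/m² (pressure = force per area),
      = kg·m⁻¹·s⁻².
  V = W/A (potential = power per current),
      = kg·m²·s⁻³·A⁻¹.
  Combining: J⁻¹·Wb⁻¹·s·m³·T·Bq·Pa·V = (kg⁻¹·m⁻²·s²) · (kg⁻¹·m⁻²·s²·A) · s · m³ · (kg·s⁻²·A⁻¹) · s⁻¹ · (kg·m⁻¹·s⁻²) · (kg·m²·s⁻³·A⁻¹) = kg·s⁻³·A⁻¹.
Both reduce to kg·s⁻³·A⁻¹.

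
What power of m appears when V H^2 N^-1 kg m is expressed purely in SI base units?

V = kg·m²·s⁻³·A⁻¹.
H = kg·m²·s⁻²·A⁻².
So H² = kg²·m⁴·s⁻⁴·A⁻⁴.
N = kg·m·s⁻².
So N⁻¹ = kg⁻¹·m⁻¹·s².
Combining: V·H²·N⁻¹·kg·m = (kg·m²·s⁻³·A⁻¹) · (kg²·m⁴·s⁻⁴·A⁻⁴) · (kg⁻¹·m⁻¹·s²) · kg · m = kg³·m⁶·s⁻⁵·A⁻⁵.
The exponent of m is 6.

6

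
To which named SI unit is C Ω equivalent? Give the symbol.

C = A·s = s·A (charge = current × time).
Ω = V/A (resistance = voltage per current),
    = kg·m²·s⁻³·A⁻².
Combining: C·Ω = (s·A) · (kg·m²·s⁻³·A⁻²) = kg·m²·s⁻²·A⁻¹.
kg·m²·s⁻²·A⁻¹ is the base-SI form of the weber.

Wb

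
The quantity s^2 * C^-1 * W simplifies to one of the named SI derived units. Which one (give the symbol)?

Wb

C = A·s = s·A (charge = current × time).
So C⁻¹ = s⁻¹·A⁻¹.
W = J/s (power = energy per time),
    = kg·m²·s⁻³.
Combining: s²·C⁻¹·W = s² · (s⁻¹·A⁻¹) · (kg·m²·s⁻³) = kg·m²·s⁻²·A⁻¹.
kg·m²·s⁻²·A⁻¹ is the base-SI form of the weber.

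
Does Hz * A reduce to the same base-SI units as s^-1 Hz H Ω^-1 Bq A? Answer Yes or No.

Left side:
  Hz = 1/s = s⁻¹ (frequency is cycles per second).
  Combining: Hz·A = s⁻¹ · A = s⁻¹·A.
Right side:
  Hz = 1/s = s⁻¹ (frequency is cycles per second).
  H = Wb/A (inductance = flux per current),
      = kg·m²·s⁻²·A⁻².
  Ω = V/A (resistance = voltage per current),
      = kg·m²·s⁻³·A⁻².
  So Ω⁻¹ = kg⁻¹·m⁻²·s³·A².
  Bq = 1/s = s⁻¹ (activity is decays per second).
  Combining: s⁻¹·Hz·H·Ω⁻¹·Bq·A = s⁻¹ · s⁻¹ · (kg·m²·s⁻²·A⁻²) · (kg⁻¹·m⁻²·s³·A²) · s⁻¹ · A = s⁻²·A.
Left is s⁻¹·A; right is s⁻²·A — different.

No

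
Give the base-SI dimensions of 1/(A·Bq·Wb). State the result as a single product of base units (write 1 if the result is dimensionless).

kg⁻¹·m⁻²·s³

Bq = s⁻¹.
So Bq⁻¹ = s.
Wb = kg·m²·s⁻²·A⁻¹.
So Wb⁻¹ = kg⁻¹·m⁻²·s²·A.
Combining: A⁻¹·Bq⁻¹·Wb⁻¹ = A⁻¹ · s · (kg⁻¹·m⁻²·s²·A) = kg⁻¹·m⁻²·s³.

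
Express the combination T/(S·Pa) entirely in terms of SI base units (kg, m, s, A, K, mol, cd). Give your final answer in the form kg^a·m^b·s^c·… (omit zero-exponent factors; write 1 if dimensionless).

kg·m³·s⁻³·A⁻³

S = 1/Ω (conductance is reciprocal resistance),
    = kg⁻¹·m⁻²·s³·A².
So S⁻¹ = kg·m²·s⁻³·A⁻².
T = Wb/m² (flux density = flux per area),
    = kg·s⁻²·A⁻¹.
Pa = N/m² (pressure = force per area),
    = kg·m⁻¹·s⁻².
So Pa⁻¹ = kg⁻¹·m·s².
Combining: S⁻¹·T·Pa⁻¹ = (kg·m²·s⁻³·A⁻²) · (kg·s⁻²·A⁻¹) · (kg⁻¹·m·s²) = kg·m³·s⁻³·A⁻³.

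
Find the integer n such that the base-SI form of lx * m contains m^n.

lx = lm/m² (illuminance = luminous flux per area),
    = m⁻²·cd.
Combining: lx·m = (m⁻²·cd) · m = m⁻¹·cd.
The exponent of m is -1.

-1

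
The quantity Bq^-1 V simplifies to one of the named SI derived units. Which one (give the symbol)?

Wb

Bq = 1/s = s⁻¹ (activity is decays per second).
So Bq⁻¹ = s.
V = W/A (potential = power per current),
    = kg·m²·s⁻³·A⁻¹.
Combining: Bq⁻¹·V = s · (kg·m²·s⁻³·A⁻¹) = kg·m²·s⁻²·A⁻¹.
kg·m²·s⁻²·A⁻¹ is the base-SI form of the weber.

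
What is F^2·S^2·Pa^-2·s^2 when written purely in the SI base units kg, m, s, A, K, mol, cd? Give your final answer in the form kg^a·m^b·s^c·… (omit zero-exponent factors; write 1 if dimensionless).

F = C/V (capacitance = charge per voltage),
    = A·s/(kg·m²·s⁻³·A⁻¹) (substituting C and V),
    = kg⁻¹·m⁻²·s⁴·A².
So F² = kg⁻²·m⁻⁴·s⁸·A⁴.
S = 1/Ω (conductance is reciprocal resistance),
    = kg⁻¹·m⁻²·s³·A².
So S² = kg⁻²·m⁻⁴·s⁶·A⁴.
Pa = N/m² (pressure = force per area),
    = kg·m⁻¹·s⁻².
So Pa⁻² = kg⁻²·m²·s⁴.
Combining: F²·S²·Pa⁻²·s² = (kg⁻²·m⁻⁴·s⁸·A⁴) · (kg⁻²·m⁻⁴·s⁶·A⁴) · (kg⁻²·m²·s⁴) · s² = kg⁻⁶·m⁻⁶·s²⁰·A⁸.

kg⁻⁶·m⁻⁶·s²⁰·A⁸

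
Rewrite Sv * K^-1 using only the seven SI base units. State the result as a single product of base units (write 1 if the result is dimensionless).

Sv = J/kg (equivalent dose = energy per mass),
    = m²·s⁻².
Combining: Sv·K⁻¹ = (m²·s⁻²) · K⁻¹ = m²·s⁻²·K⁻¹.

m²·s⁻²·K⁻¹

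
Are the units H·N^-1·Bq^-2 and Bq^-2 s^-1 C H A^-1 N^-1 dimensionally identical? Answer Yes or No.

Yes

Left side:
  H = Wb/A (inductance = flux per current),
      = kg·m²·s⁻²·A⁻².
  N = kg·m/s² = kg·m·s⁻² (force = mass × acceleration).
  So N⁻¹ = kg⁻¹·m⁻¹·s².
  Bq = 1/s = s⁻¹ (activity is decays per second).
  So Bq⁻² = s².
  Combining: H·N⁻¹·Bq⁻² = (kg·m²·s⁻²·A⁻²) · (kg⁻¹·m⁻¹·s²) · s² = m·s²·A⁻².
Right side:
  Bq = s⁻¹.
  So Bq⁻² = s².
  C = s·A.
  H = kg·m²·s⁻²·A⁻².
  N = kg·m·s⁻².
  So N⁻¹ = kg⁻¹·m⁻¹·s².
  Combining: Bq⁻²·s⁻¹·C·H·A⁻¹·N⁻¹ = s² · s⁻¹ · (s·A) · (kg·m²·s⁻²·A⁻²) · A⁻¹ · (kg⁻¹·m⁻¹·s²) = m·s²·A⁻².
Both reduce to m·s²·A⁻².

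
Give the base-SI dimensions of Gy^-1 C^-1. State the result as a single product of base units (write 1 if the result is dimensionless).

Gy = m²·s⁻².
So Gy⁻¹ = m⁻²·s².
C = s·A.
So C⁻¹ = s⁻¹·A⁻¹.
Combining: Gy⁻¹·C⁻¹ = (m⁻²·s²) · (s⁻¹·A⁻¹) = m⁻²·s·A⁻¹.

m⁻²·s·A⁻¹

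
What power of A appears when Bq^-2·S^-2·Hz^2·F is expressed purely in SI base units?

Bq = 1/s = s⁻¹ (activity is decays per second).
So Bq⁻² = s².
S = 1/Ω (conductance is reciprocal resistance),
    = kg⁻¹·m⁻²·s³·A².
So S⁻² = kg²·m⁴·s⁻⁶·A⁻⁴.
Hz = 1/s = s⁻¹ (frequency is cycles per second).
So Hz² = s⁻².
F = C/V (capacitance = charge per voltage),
    = A·s/(kg·m²·s⁻³·A⁻¹) (substituting C and V),
    = kg⁻¹·m⁻²·s⁴·A².
Combining: Bq⁻²·S⁻²·Hz²·F = s² · (kg²·m⁴·s⁻⁶·A⁻⁴) · s⁻² · (kg⁻¹·m⁻²·s⁴·A²) = kg·m²·s⁻²·A⁻².
The exponent of A is -2.

-2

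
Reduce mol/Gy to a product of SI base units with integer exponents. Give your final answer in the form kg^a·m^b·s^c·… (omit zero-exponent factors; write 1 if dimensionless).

Gy = m²·s⁻².
So Gy⁻¹ = m⁻²·s².
Combining: mol·Gy⁻¹ = mol · (m⁻²·s²) = m⁻²·s²·mol.

m⁻²·s²·mol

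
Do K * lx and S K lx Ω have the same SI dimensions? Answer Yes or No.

Left side:
  lx = lm/m² (illuminance = luminous flux per area),
      = m⁻²·cd.
  Combining: K·lx = K · (m⁻²·cd) = m⁻²·K·cd.
Right side:
  S = kg⁻¹·m⁻²·s³·A².
  lx = m⁻²·cd.
  Ω = kg·m²·s⁻³·A⁻².
  Combining: S·K·lx·Ω = (kg⁻¹·m⁻²·s³·A²) · K · (m⁻²·cd) · (kg·m²·s⁻³·A⁻²) = m⁻²·K·cd.
Both reduce to m⁻²·K·cd.

Yes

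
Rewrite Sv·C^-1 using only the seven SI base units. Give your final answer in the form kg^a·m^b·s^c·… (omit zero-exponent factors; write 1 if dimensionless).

m²·s⁻³·A⁻¹

Sv = J/kg (equivalent dose = energy per mass),
    = m²·s⁻².
C = A·s = s·A (charge = current × time).
So C⁻¹ = s⁻¹·A⁻¹.
Combining: Sv·C⁻¹ = (m²·s⁻²) · (s⁻¹·A⁻¹) = m²·s⁻³·A⁻¹.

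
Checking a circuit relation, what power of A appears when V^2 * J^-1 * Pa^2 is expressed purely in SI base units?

-2

V = W/A (potential = power per current),
    = kg·m²·s⁻³·A⁻¹.
So V² = kg²·m⁴·s⁻⁶·A⁻².
J = N·m (work = force × distance),
    = kg·m²·s⁻².
So J⁻¹ = kg⁻¹·m⁻²·s².
Pa = N/m² (pressure = force per area),
    = kg·m⁻¹·s⁻².
So Pa² = kg²·m⁻²·s⁻⁴.
Combining: V²·J⁻¹·Pa² = (kg²·m⁴·s⁻⁶·A⁻²) · (kg⁻¹·m⁻²·s²) · (kg²·m⁻²·s⁻⁴) = kg³·s⁻⁸·A⁻².
The exponent of A is -2.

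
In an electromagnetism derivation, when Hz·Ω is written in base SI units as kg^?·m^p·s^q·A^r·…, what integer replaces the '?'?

Hz = s⁻¹.
Ω = kg·m²·s⁻³·A⁻².
Combining: Hz·Ω = s⁻¹ · (kg·m²·s⁻³·A⁻²) = kg·m²·s⁻⁴·A⁻².
The exponent of kg is 1.

1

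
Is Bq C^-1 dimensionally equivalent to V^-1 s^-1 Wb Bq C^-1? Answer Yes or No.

Left side:
  Bq = 1/s = s⁻¹ (activity is decays per second).
  C = A·s = s·A (charge = current × time).
  So C⁻¹ = s⁻¹·A⁻¹.
  Combining: Bq·C⁻¹ = s⁻¹ · (s⁻¹·A⁻¹) = s⁻²·A⁻¹.
Right side:
  V = W/A (potential = power per current),
      = kg·m²·s⁻³·A⁻¹.
  So V⁻¹ = kg⁻¹·m⁻²·s³·A.
  Wb = V·s (flux: a volt is a weber per second),
      = kg·m²·s⁻²·A⁻¹.
  Bq = 1/s = s⁻¹ (activity is decays per second).
  C = A·s = s·A (charge = current × time).
  So C⁻¹ = s⁻¹·A⁻¹.
  Combining: V⁻¹·s⁻¹·Wb·Bq·C⁻¹ = (kg⁻¹·m⁻²·s³·A) · s⁻¹ · (kg·m²·s⁻²·A⁻¹) · s⁻¹ · (s⁻¹·A⁻¹) = s⁻²·A⁻¹.
Both reduce to s⁻²·A⁻¹.

Yes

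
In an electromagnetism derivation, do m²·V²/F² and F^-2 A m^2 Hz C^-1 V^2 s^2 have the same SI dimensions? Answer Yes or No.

Yes

Left side:
  F = C/V (capacitance = charge per voltage),
      = A·s/(kg·m²·s⁻³·A⁻¹) (substituting C and V),
      = kg⁻¹·m⁻²·s⁴·A².
  So F⁻² = kg²·m⁴·s⁻⁸·A⁻⁴.
  V = W/A (potential = power per current),
      = kg·m²·s⁻³·A⁻¹.
  So V² = kg²·m⁴·s⁻⁶·A⁻².
  Combining: m²·F⁻²·V² = m² · (kg²·m⁴·s⁻⁸·A⁻⁴) · (kg²·m⁴·s⁻⁶·A⁻²) = kg⁴·m¹⁰·s⁻¹⁴·A⁻⁶.
Right side:
  F = C/V (capacitance = charge per voltage),
      = A·s/(kg·m²·s⁻³·A⁻¹) (substituting C and V),
      = kg⁻¹·m⁻²·s⁴·A².
  So F⁻² = kg²·m⁴·s⁻⁸·A⁻⁴.
  Hz = 1/s = s⁻¹ (frequency is cycles per second).
  C = A·s = s·A (charge = current × time).
  So C⁻¹ = s⁻¹·A⁻¹.
  V = W/A (potential = power per current),
      = kg·m²·s⁻³·A⁻¹.
  So V² = kg²·m⁴·s⁻⁶·A⁻².
  Combining: F⁻²·A·m²·Hz·C⁻¹·V²·s² = (kg²·m⁴·s⁻⁸·A⁻⁴) · A · m² · s⁻¹ · (s⁻¹·A⁻¹) · (kg²·m⁴·s⁻⁶·A⁻²) · s² = kg⁴·m¹⁰·s⁻¹⁴·A⁻⁶.
Both reduce to kg⁴·m¹⁰·s⁻¹⁴·A⁻⁶.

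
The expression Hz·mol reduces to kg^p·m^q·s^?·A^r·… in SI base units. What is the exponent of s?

-1

Hz = 1/s = s⁻¹ (frequency is cycles per second).
Combining: Hz·mol = s⁻¹ · mol = s⁻¹·mol.
The exponent of s is -1.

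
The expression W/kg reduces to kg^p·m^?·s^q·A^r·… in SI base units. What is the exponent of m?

W = J/s (power = energy per time),
    = kg·m²·s⁻³.
Combining: W·kg⁻¹ = (kg·m²·s⁻³) · kg⁻¹ = m²·s⁻³.
The exponent of m is 2.

2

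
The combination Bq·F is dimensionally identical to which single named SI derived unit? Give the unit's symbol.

Bq = 1/s = s⁻¹ (activity is decays per second).
F = C/V (capacitance = charge per voltage),
    = A·s/(kg·m²·s⁻³·A⁻¹) (substituting C and V),
    = kg⁻¹·m⁻²·s⁴·A².
Combining: Bq·F = s⁻¹ · (kg⁻¹·m⁻²·s⁴·A²) = kg⁻¹·m⁻²·s³·A².
kg⁻¹·m⁻²·s³·A² is the base-SI form of the siemens.

S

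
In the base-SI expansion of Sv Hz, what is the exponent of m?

2

Sv = J/kg (equivalent dose = energy per mass),
    = m²·s⁻².
Hz = 1/s = s⁻¹ (frequency is cycles per second).
Combining: Sv·Hz = (m²·s⁻²) · s⁻¹ = m²·s⁻³.
The exponent of m is 2.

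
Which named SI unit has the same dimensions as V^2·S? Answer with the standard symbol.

W

V = W/A (potential = power per current),
    = kg·m²·s⁻³·A⁻¹.
So V² = kg²·m⁴·s⁻⁶·A⁻².
S = 1/Ω (conductance is reciprocal resistance),
    = kg⁻¹·m⁻²·s³·A².
Combining: V²·S = (kg²·m⁴·s⁻⁶·A⁻²) · (kg⁻¹·m⁻²·s³·A²) = kg·m²·s⁻³.
kg·m²·s⁻³ is the base-SI form of the watt.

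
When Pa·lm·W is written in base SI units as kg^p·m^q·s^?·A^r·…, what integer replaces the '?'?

Pa = kg·m⁻¹·s⁻².
lm = cd.
W = kg·m²·s⁻³.
Combining: Pa·lm·W = (kg·m⁻¹·s⁻²) · cd · (kg·m²·s⁻³) = kg²·m·s⁻⁵·cd.
The exponent of s is -5.

-5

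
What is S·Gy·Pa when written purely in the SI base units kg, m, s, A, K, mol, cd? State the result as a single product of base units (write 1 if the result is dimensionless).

m⁻¹·s⁻¹·A²

S = 1/Ω (conductance is reciprocal resistance),
    = kg⁻¹·m⁻²·s³·A².
Gy = J/kg (absorbed dose = energy per mass),
    = m²·s⁻².
Pa = N/m² (pressure = force per area),
    = kg·m⁻¹·s⁻².
Combining: S·Gy·Pa = (kg⁻¹·m⁻²·s³·A²) · (m²·s⁻²) · (kg·m⁻¹·s⁻²) = m⁻¹·s⁻¹·A².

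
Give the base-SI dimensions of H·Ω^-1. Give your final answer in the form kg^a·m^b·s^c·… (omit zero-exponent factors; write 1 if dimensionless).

s

H = kg·m²·s⁻²·A⁻².
Ω = kg·m²·s⁻³·A⁻².
So Ω⁻¹ = kg⁻¹·m⁻²·s³·A².
Combining: H·Ω⁻¹ = (kg·m²·s⁻²·A⁻²) · (kg⁻¹·m⁻²·s³·A²) = s.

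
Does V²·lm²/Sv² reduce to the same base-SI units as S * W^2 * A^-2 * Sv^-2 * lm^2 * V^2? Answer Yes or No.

No

Left side:
  Sv = m²·s⁻².
  So Sv⁻² = m⁻⁴·s⁴.
  V = kg·m²·s⁻³·A⁻¹.
  So V² = kg²·m⁴·s⁻⁶·A⁻².
  lm = cd.
  So lm² = cd².
  Combining: Sv⁻²·V²·lm² = (m⁻⁴·s⁴) · (kg²·m⁴·s⁻⁶·A⁻²) · cd² = kg²·s⁻²·A⁻²·cd².
Right side:
  S = 1/Ω (conductance is reciprocal resistance),
      = kg⁻¹·m⁻²·s³·A².
  W = J/s (power = energy per time),
      = kg·m²·s⁻³.
  So W² = kg²·m⁴·s⁻⁶.
  Sv = J/kg (equivalent dose = energy per mass),
      = m²·s⁻².
  So Sv⁻² = m⁻⁴·s⁴.
  lm = cd·sr = cd (luminous flux; sr is dimensionless).
  So lm² = cd².
  V = W/A (potential = power per current),
      = kg·m²·s⁻³·A⁻¹.
  So V² = kg²·m⁴·s⁻⁶·A⁻².
  Combining: S·W²·A⁻²·Sv⁻²·lm²·V² = (kg⁻¹·m⁻²·s³·A²) · (kg²·m⁴·s⁻⁶) · A⁻² · (m⁻⁴·s⁴) · cd² · (kg²·m⁴·s⁻⁶·A⁻²) = kg³·m²·s⁻⁵·A⁻²·cd².
Left is kg²·s⁻²·A⁻²·cd²; right is kg³·m²·s⁻⁵·A⁻²·cd² — different.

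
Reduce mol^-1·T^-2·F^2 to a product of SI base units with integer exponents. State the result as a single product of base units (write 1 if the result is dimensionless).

T = Wb/m² (flux density = flux per area),
    = kg·s⁻²·A⁻¹.
So T⁻² = kg⁻²·s⁴·A².
F = C/V (capacitance = charge per voltage),
    = A·s/(kg·m²·s⁻³·A⁻¹) (substituting C and V),
    = kg⁻¹·m⁻²·s⁴·A².
So F² = kg⁻²·m⁻⁴·s⁸·A⁴.
Combining: mol⁻¹·T⁻²·F² = mol⁻¹ · (kg⁻²·s⁴·A²) · (kg⁻²·m⁻⁴·s⁸·A⁴) = kg⁻⁴·m⁻⁴·s¹²·A⁶·mol⁻¹.

kg⁻⁴·m⁻⁴·s¹²·A⁶·mol⁻¹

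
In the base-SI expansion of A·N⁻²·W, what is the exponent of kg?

-1

N = kg·m·s⁻².
So N⁻² = kg⁻²·m⁻²·s⁴.
W = kg·m²·s⁻³.
Combining: A·N⁻²·W = A · (kg⁻²·m⁻²·s⁴) · (kg·m²·s⁻³) = kg⁻¹·s·A.
The exponent of kg is -1.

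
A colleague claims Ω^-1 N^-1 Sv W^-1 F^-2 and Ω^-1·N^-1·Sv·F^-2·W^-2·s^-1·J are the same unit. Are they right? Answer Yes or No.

Left side:
  Ω = V/A (resistance = voltage per current),
      = kg·m²·s⁻³·A⁻².
  So Ω⁻¹ = kg⁻¹·m⁻²·s³·A².
  N = kg·m/s² = kg·m·s⁻² (force = mass × acceleration).
  So N⁻¹ = kg⁻¹·m⁻¹·s².
  Sv = J/kg (equivalent dose = energy per mass),
      = m²·s⁻².
  W = J/s (power = energy per time),
      = kg·m²·s⁻³.
  So W⁻¹ = kg⁻¹·m⁻²·s³.
  F = C/V (capacitance = charge per voltage),
      = A·s/(kg·m²·s⁻³·A⁻¹) (substituting C and V),
      = kg⁻¹·m⁻²·s⁴·A².
  So F⁻² = kg²·m⁴·s⁻⁸·A⁻⁴.
  Combining: Ω⁻¹·N⁻¹·Sv·W⁻¹·F⁻² = (kg⁻¹·m⁻²·s³·A²) · (kg⁻¹·m⁻¹·s²) · (m²·s⁻²) · (kg⁻¹·m⁻²·s³) · (kg²·m⁴·s⁻⁸·A⁻⁴) = kg⁻¹·m·s⁻²·A⁻².
Right side:
  Ω = V/A (resistance = voltage per current),
      = kg·m²·s⁻³·A⁻².
  So Ω⁻¹ = kg⁻¹·m⁻²·s³·A².
  N = kg·m/s² = kg·m·s⁻² (force = mass × acceleration).
  So N⁻¹ = kg⁻¹·m⁻¹·s².
  Sv = J/kg (equivalent dose = energy per mass),
      = m²·s⁻².
  F = C/V (capacitance = charge per voltage),
      = A·s/(kg·m²·s⁻³·A⁻¹) (substituting C and V),
      = kg⁻¹·m⁻²·s⁴·A².
  So F⁻² = kg²·m⁴·s⁻⁸·A⁻⁴.
  W = J/s (power = energy per time),
      = kg·m²·s⁻³.
  So W⁻² = kg⁻²·m⁻⁴·s⁶.
  J = N·m (work = force × distance),
      = kg·m²·s⁻².
  Combining: Ω⁻¹·N⁻¹·Sv·F⁻²·W⁻²·s⁻¹·J = (kg⁻¹·m⁻²·s³·A²) · (kg⁻¹·m⁻¹·s²) · (m²·s⁻²) · (kg²·m⁴·s⁻⁸·A⁻⁴) · (kg⁻²·m⁻⁴·s⁶) · s⁻¹ · (kg·m²·s⁻²) = kg⁻¹·m·s⁻²·A⁻².
Both reduce to kg⁻¹·m·s⁻²·A⁻².

Yes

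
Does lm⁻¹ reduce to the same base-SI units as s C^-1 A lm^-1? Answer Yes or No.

Yes

Left side:
  lm = cd.
  So lm⁻¹ = cd⁻¹.
Right side:
  C = A·s = s·A (charge = current × time).
  So C⁻¹ = s⁻¹·A⁻¹.
  lm = cd·sr = cd (luminous flux; sr is dimensionless).
  So lm⁻¹ = cd⁻¹.
  Combining: s·C⁻¹·A·lm⁻¹ = s · (s⁻¹·A⁻¹) · A · cd⁻¹ = cd⁻¹.
Both reduce to cd⁻¹.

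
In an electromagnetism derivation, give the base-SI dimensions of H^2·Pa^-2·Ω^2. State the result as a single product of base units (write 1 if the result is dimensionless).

H = kg·m²·s⁻²·A⁻².
So H² = kg²·m⁴·s⁻⁴·A⁻⁴.
Pa = kg·m⁻¹·s⁻².
So Pa⁻² = kg⁻²·m²·s⁴.
Ω = kg·m²·s⁻³·A⁻².
So Ω² = kg²·m⁴·s⁻⁶·A⁻⁴.
Combining: H²·Pa⁻²·Ω² = (kg²·m⁴·s⁻⁴·A⁻⁴) · (kg⁻²·m²·s⁴) · (kg²·m⁴·s⁻⁶·A⁻⁴) = kg²·m¹⁰·s⁻⁶·A⁻⁸.

kg²·m¹⁰·s⁻⁶·A⁻⁸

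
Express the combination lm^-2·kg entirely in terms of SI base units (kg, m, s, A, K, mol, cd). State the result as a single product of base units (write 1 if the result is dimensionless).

kg·cd⁻²

lm = cd.
So lm⁻² = cd⁻².
Combining: lm⁻²·kg = cd⁻² · kg = kg·cd⁻².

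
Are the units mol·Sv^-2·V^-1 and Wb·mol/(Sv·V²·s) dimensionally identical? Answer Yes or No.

No

Left side:
  Sv = m²·s⁻².
  So Sv⁻² = m⁻⁴·s⁴.
  V = kg·m²·s⁻³·A⁻¹.
  So V⁻¹ = kg⁻¹·m⁻²·s³·A.
  Combining: mol·Sv⁻²·V⁻¹ = mol · (m⁻⁴·s⁴) · (kg⁻¹·m⁻²·s³·A) = kg⁻¹·m⁻⁶·s⁷·A·mol.
Right side:
  Wb = V·s (flux: a volt is a weber per second),
      = kg·m²·s⁻²·A⁻¹.
  Sv = J/kg (equivalent dose = energy per mass),
      = m²·s⁻².
  So Sv⁻¹ = m⁻²·s².
  V = W/A (potential = power per current),
      = kg·m²·s⁻³·A⁻¹.
  So V⁻² = kg⁻²·m⁻⁴·s⁶·A².
  Combining: Wb·Sv⁻¹·V⁻²·mol·s⁻¹ = (kg·m²·s⁻²·A⁻¹) · (m⁻²·s²) · (kg⁻²·m⁻⁴·s⁶·A²) · mol · s⁻¹ = kg⁻¹·m⁻⁴·s⁵·A·mol.
Left is kg⁻¹·m⁻⁶·s⁷·A·mol; right is kg⁻¹·m⁻⁴·s⁵·A·mol — different.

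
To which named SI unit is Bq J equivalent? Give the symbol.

W

Bq = s⁻¹.
J = kg·m²·s⁻².
Combining: Bq·J = s⁻¹ · (kg·m²·s⁻²) = kg·m²·s⁻³.
kg·m²·s⁻³ is the base-SI form of the watt.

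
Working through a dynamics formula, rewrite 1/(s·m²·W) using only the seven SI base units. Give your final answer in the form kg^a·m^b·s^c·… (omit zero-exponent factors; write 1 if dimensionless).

W = J/s (power = energy per time),
    = kg·m²·s⁻³.
So W⁻¹ = kg⁻¹·m⁻²·s³.
Combining: s⁻¹·m⁻²·W⁻¹ = s⁻¹ · m⁻² · (kg⁻¹·m⁻²·s³) = kg⁻¹·m⁻⁴·s².

kg⁻¹·m⁻⁴·s²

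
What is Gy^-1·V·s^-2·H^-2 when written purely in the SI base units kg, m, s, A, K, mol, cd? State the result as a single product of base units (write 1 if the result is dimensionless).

kg⁻¹·m⁻⁴·s·A³

Gy = m²·s⁻².
So Gy⁻¹ = m⁻²·s².
V = kg·m²·s⁻³·A⁻¹.
H = kg·m²·s⁻²·A⁻².
So H⁻² = kg⁻²·m⁻⁴·s⁴·A⁴.
Combining: Gy⁻¹·V·s⁻²·H⁻² = (m⁻²·s²) · (kg·m²·s⁻³·A⁻¹) · s⁻² · (kg⁻²·m⁻⁴·s⁴·A⁴) = kg⁻¹·m⁻⁴·s·A³.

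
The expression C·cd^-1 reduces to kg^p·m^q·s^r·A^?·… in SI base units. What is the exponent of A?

C = s·A.
Combining: C·cd⁻¹ = (s·A) · cd⁻¹ = s·A·cd⁻¹.
The exponent of A is 1.

1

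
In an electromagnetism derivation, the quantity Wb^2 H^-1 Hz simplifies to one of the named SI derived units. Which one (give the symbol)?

Wb = V·s (flux: a volt is a weber per second),
    = kg·m²·s⁻²·A⁻¹.
So Wb² = kg²·m⁴·s⁻⁴·A⁻².
H = Wb/A (inductance = flux per current),
    = kg·m²·s⁻²·A⁻².
So H⁻¹ = kg⁻¹·m⁻²·s²·A².
Hz = 1/s = s⁻¹ (frequency is cycles per second).
Combining: Wb²·H⁻¹·Hz = (kg²·m⁴·s⁻⁴·A⁻²) · (kg⁻¹·m⁻²·s²·A²) · s⁻¹ = kg·m²·s⁻³.
kg·m²·s⁻³ is the base-SI form of the watt.

W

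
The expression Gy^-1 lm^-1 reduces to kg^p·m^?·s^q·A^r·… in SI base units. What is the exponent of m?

Gy = m²·s⁻².
So Gy⁻¹ = m⁻²·s².
lm = cd.
So lm⁻¹ = cd⁻¹.
Combining: Gy⁻¹·lm⁻¹ = (m⁻²·s²) · cd⁻¹ = m⁻²·s²·cd⁻¹.
The exponent of m is -2.

-2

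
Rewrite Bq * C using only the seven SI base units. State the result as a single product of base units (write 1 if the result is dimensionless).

A

Bq = 1/s = s⁻¹ (activity is decays per second).
C = A·s = s·A (charge = current × time).
Combining: Bq·C = s⁻¹ · (s·A) = A.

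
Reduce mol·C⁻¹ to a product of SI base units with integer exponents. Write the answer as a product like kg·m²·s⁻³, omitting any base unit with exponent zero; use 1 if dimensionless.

s⁻¹·A⁻¹·mol

C = A·s = s·A (charge = current × time).
So C⁻¹ = s⁻¹·A⁻¹.
Combining: mol·C⁻¹ = mol · (s⁻¹·A⁻¹) = s⁻¹·A⁻¹·mol.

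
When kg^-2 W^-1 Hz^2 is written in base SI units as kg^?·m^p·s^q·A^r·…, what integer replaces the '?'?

-3

W = J/s (power = energy per time),
    = kg·m²·s⁻³.
So W⁻¹ = kg⁻¹·m⁻²·s³.
Hz = 1/s = s⁻¹ (frequency is cycles per second).
So Hz² = s⁻².
Combining: kg⁻²·W⁻¹·Hz² = kg⁻² · (kg⁻¹·m⁻²·s³) · s⁻² = kg⁻³·m⁻²·s.
The exponent of kg is -3.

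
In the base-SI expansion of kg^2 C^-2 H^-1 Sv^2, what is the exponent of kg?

1

C = A·s = s·A (charge = current × time).
So C⁻² = s⁻²·A⁻².
H = Wb/A (inductance = flux per current),
    = kg·m²·s⁻²·A⁻².
So H⁻¹ = kg⁻¹·m⁻²·s²·A².
Sv = J/kg (equivalent dose = energy per mass),
    = m²·s⁻².
So Sv² = m⁴·s⁻⁴.
Combining: kg²·C⁻²·H⁻¹·Sv² = kg² · (s⁻²·A⁻²) · (kg⁻¹·m⁻²·s²·A²) · (m⁴·s⁻⁴) = kg·m²·s⁻⁴.
The exponent of kg is 1.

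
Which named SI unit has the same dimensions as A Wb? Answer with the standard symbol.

J

Wb = V·s (flux: a volt is a weber per second),
    = kg·m²·s⁻²·A⁻¹.
Combining: A·Wb = A · (kg·m²·s⁻²·A⁻¹) = kg·m²·s⁻².
kg·m²·s⁻² is the base-SI form of the joule.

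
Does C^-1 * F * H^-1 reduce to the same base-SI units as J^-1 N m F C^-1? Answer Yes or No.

No

Left side:
  C = A·s = s·A (charge = current × time).
  So C⁻¹ = s⁻¹·A⁻¹.
  F = C/V (capacitance = charge per voltage),
      = A·s/(kg·m²·s⁻³·A⁻¹) (substituting C and V),
      = kg⁻¹·m⁻²·s⁴·A².
  H = Wb/A (inductance = flux per current),
      = kg·m²·s⁻²·A⁻².
  So H⁻¹ = kg⁻¹·m⁻²·s²·A².
  Combining: C⁻¹·F·H⁻¹ = (s⁻¹·A⁻¹) · (kg⁻¹·m⁻²·s⁴·A²) · (kg⁻¹·m⁻²·s²·A²) = kg⁻²·m⁻⁴·s⁵·A³.
Right side:
  J = kg·m²·s⁻².
  So J⁻¹ = kg⁻¹·m⁻²·s².
  N = kg·m·s⁻².
  F = kg⁻¹·m⁻²·s⁴·A².
  C = s·A.
  So C⁻¹ = s⁻¹·A⁻¹.
  Combining: J⁻¹·N·m·F·C⁻¹ = (kg⁻¹·m⁻²·s²) · (kg·m·s⁻²) · m · (kg⁻¹·m⁻²·s⁴·A²) · (s⁻¹·A⁻¹) = kg⁻¹·m⁻²·s³·A.
Left is kg⁻²·m⁻⁴·s⁵·A³; right is kg⁻¹·m⁻²·s³·A — different.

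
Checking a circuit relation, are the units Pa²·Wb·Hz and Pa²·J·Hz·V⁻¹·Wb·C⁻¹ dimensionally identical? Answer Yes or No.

Left side:
  Pa = N/m² (pressure = force per area),
      = kg·m⁻¹·s⁻².
  So Pa² = kg²·m⁻²·s⁻⁴.
  Wb = V·s (flux: a volt is a weber per second),
      = kg·m²·s⁻²·A⁻¹.
  Hz = 1/s = s⁻¹ (frequency is cycles per second).
  Combining: Pa²·Wb·Hz = (kg²·m⁻²·s⁻⁴) · (kg·m²·s⁻²·A⁻¹) · s⁻¹ = kg³·s⁻⁷·A⁻¹.
Right side:
  Pa = N/m² (pressure = force per area),
      = kg·m⁻¹·s⁻².
  So Pa² = kg²·m⁻²·s⁻⁴.
  J = N·m (work = force × distance),
      = kg·m²·s⁻².
  Hz = 1/s = s⁻¹ (frequency is cycles per second).
  V = W/A (potential = power per current),
      = kg·m²·s⁻³·A⁻¹.
  So V⁻¹ = kg⁻¹·m⁻²·s³·A.
  Wb = V·s (flux: a volt is a weber per second),
      = kg·m²·s⁻²·A⁻¹.
  C = A·s = s·A (charge = current × time).
  So C⁻¹ = s⁻¹·A⁻¹.
  Combining: Pa²·J·Hz·V⁻¹·Wb·C⁻¹ = (kg²·m⁻²·s⁻⁴) · (kg·m²·s⁻²) · s⁻¹ · (kg⁻¹·m⁻²·s³·A) · (kg·m²·s⁻²·A⁻¹) · (s⁻¹·A⁻¹) = kg³·s⁻⁷·A⁻¹.
Both reduce to kg³·s⁻⁷·A⁻¹.

Yes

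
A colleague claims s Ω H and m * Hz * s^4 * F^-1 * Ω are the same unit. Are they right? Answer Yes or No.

Left side:
  Ω = kg·m²·s⁻³·A⁻².
  H = kg·m²·s⁻²·A⁻².
  Combining: s·Ω·H = s · (kg·m²·s⁻³·A⁻²) · (kg·m²·s⁻²·A⁻²) = kg²·m⁴·s⁻⁴·A⁻⁴.
Right side:
  Hz = 1/s = s⁻¹ (frequency is cycles per second).
  F = C/V (capacitance = charge per voltage),
      = A·s/(kg·m²·s⁻³·A⁻¹) (substituting C and V),
      = kg⁻¹·m⁻²·s⁴·A².
  So F⁻¹ = kg·m²·s⁻⁴·A⁻².
  Ω = V/A (resistance = voltage per current),
      = kg·m²·s⁻³·A⁻².
  Combining: m·Hz·s⁴·F⁻¹·Ω = m · s⁻¹ · s⁴ · (kg·m²·s⁻⁴·A⁻²) · (kg·m²·s⁻³·A⁻²) = kg²·m⁵·s⁻⁴·A⁻⁴.
Left is kg²·m⁴·s⁻⁴·A⁻⁴; right is kg²·m⁵·s⁻⁴·A⁻⁴ — different.

No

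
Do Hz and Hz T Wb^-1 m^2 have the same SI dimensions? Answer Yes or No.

Yes

Left side:
  Hz = s⁻¹.
Right side:
  Hz = 1/s = s⁻¹ (frequency is cycles per second).
  T = Wb/m² (flux density = flux per area),
      = kg·s⁻²·A⁻¹.
  Wb = V·s (flux: a volt is a weber per second),
      = kg·m²·s⁻²·A⁻¹.
  So Wb⁻¹ = kg⁻¹·m⁻²·s²·A.
  Combining: Hz·T·Wb⁻¹·m² = s⁻¹ · (kg·s⁻²·A⁻¹) · (kg⁻¹·m⁻²·s²·A) · m² = s⁻¹.
Both reduce to s⁻¹.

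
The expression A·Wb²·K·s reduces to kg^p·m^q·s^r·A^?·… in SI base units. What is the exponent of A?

Wb = kg·m²·s⁻²·A⁻¹.
So Wb² = kg²·m⁴·s⁻⁴·A⁻².
Combining: A·Wb²·K·s = A · (kg²·m⁴·s⁻⁴·A⁻²) · K · s = kg²·m⁴·s⁻³·A⁻¹·K.
The exponent of A is -1.

-1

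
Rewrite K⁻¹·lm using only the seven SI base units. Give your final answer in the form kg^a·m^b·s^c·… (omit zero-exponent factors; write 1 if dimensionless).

lm = cd·sr = cd (luminous flux; sr is dimensionless).
Combining: K⁻¹·lm = K⁻¹ · cd = K⁻¹·cd.

K⁻¹·cd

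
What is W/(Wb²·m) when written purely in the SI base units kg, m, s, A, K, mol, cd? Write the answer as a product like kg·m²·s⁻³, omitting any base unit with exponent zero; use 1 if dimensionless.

kg⁻¹·m⁻³·s·A²

W = J/s (power = energy per time),
    = kg·m²·s⁻³.
Wb = V·s (flux: a volt is a weber per second),
    = kg·m²·s⁻²·A⁻¹.
So Wb⁻² = kg⁻²·m⁻⁴·s⁴·A².
Combining: W·Wb⁻²·m⁻¹ = (kg·m²·s⁻³) · (kg⁻²·m⁻⁴·s⁴·A²) · m⁻¹ = kg⁻¹·m⁻³·s·A².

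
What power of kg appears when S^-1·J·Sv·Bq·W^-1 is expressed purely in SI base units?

S = 1/Ω (conductance is reciprocal resistance),
    = kg⁻¹·m⁻²·s³·A².
So S⁻¹ = kg·m²·s⁻³·A⁻².
J = N·m (work = force × distance),
    = kg·m²·s⁻².
Sv = J/kg (equivalent dose = energy per mass),
    = m²·s⁻².
Bq = 1/s = s⁻¹ (activity is decays per second).
W = J/s (power = energy per time),
    = kg·m²·s⁻³.
So W⁻¹ = kg⁻¹·m⁻²·s³.
Combining: S⁻¹·J·Sv·Bq·W⁻¹ = (kg·m²·s⁻³·A⁻²) · (kg·m²·s⁻²) · (m²·s⁻²) · s⁻¹ · (kg⁻¹·m⁻²·s³) = kg·m⁴·s⁻⁵·A⁻².
The exponent of kg is 1.

1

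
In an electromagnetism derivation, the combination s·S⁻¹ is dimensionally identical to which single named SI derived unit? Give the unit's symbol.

S = 1/Ω (conductance is reciprocal resistance),
    = kg⁻¹·m⁻²·s³·A².
So S⁻¹ = kg·m²·s⁻³·A⁻².
Combining: s·S⁻¹ = s · (kg·m²·s⁻³·A⁻²) = kg·m²·s⁻²·A⁻².
kg·m²·s⁻²·A⁻² is the base-SI form of the henry.

H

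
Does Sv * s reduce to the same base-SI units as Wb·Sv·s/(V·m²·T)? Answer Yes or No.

Left side:
  Sv = m²·s⁻².
  Combining: Sv·s = (m²·s⁻²) · s = m²·s⁻¹.
Right side:
  Wb = V·s (flux: a volt is a weber per second),
      = kg·m²·s⁻²·A⁻¹.
  Sv = J/kg (equivalent dose = energy per mass),
      = m²·s⁻².
  V = W/A (potential = power per current),
      = kg·m²·s⁻³·A⁻¹.
  So V⁻¹ = kg⁻¹·m⁻²·s³·A.
  T = Wb/m² (flux density = flux per area),
      = kg·s⁻²·A⁻¹.
  So T⁻¹ = kg⁻¹·s²·A.
  Combining: Wb·Sv·V⁻¹·m⁻²·s·T⁻¹ = (kg·m²·s⁻²·A⁻¹) · (m²·s⁻²) · (kg⁻¹·m⁻²·s³·A) · m⁻² · s · (kg⁻¹·s²·A) = kg⁻¹·s²·A.
Left is m²·s⁻¹; right is kg⁻¹·s²·A — different.

No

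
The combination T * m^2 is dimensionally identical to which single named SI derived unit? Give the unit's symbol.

Wb

T = Wb/m² (flux density = flux per area),
    = kg·s⁻²·A⁻¹.
Combining: T·m² = (kg·s⁻²·A⁻¹) · m² = kg·m²·s⁻²·A⁻¹.
kg·m²·s⁻²·A⁻¹ is the base-SI form of the weber.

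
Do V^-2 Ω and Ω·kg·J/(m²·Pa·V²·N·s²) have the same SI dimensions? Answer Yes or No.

Left side:
  V = W/A (potential = power per current),
      = kg·m²·s⁻³·A⁻¹.
  So V⁻² = kg⁻²·m⁻⁴·s⁶·A².
  Ω = V/A (resistance = voltage per current),
      = kg·m²·s⁻³·A⁻².
  Combining: V⁻²·Ω = (kg⁻²·m⁻⁴·s⁶·A²) · (kg·m²·s⁻³·A⁻²) = kg⁻¹·m⁻²·s³.
Right side:
  Ω = V/A (resistance = voltage per current),
      = kg·m²·s⁻³·A⁻².
  Pa = N/m² (pressure = force per area),
      = kg·m⁻¹·s⁻².
  So Pa⁻¹ = kg⁻¹·m·s².
  V = W/A (potential = power per current),
      = kg·m²·s⁻³·A⁻¹.
  So V⁻² = kg⁻²·m⁻⁴·s⁶·A².
  J = N·m (work = force × distance),
      = kg·m²·s⁻².
  N = kg·m/s² = kg·m·s⁻² (force = mass × acceleration).
  So N⁻¹ = kg⁻¹·m⁻¹·s².
  Combining: Ω·kg·m⁻²·Pa⁻¹·V⁻²·J·N⁻¹·s⁻² = (kg·m²·s⁻³·A⁻²) · kg · m⁻² · (kg⁻¹·m·s²) · (kg⁻²·m⁻⁴·s⁶·A²) · (kg·m²·s⁻²) · (kg⁻¹·m⁻¹·s²) · s⁻² = kg⁻¹·m⁻²·s³.
Both reduce to kg⁻¹·m⁻²·s³.

Yes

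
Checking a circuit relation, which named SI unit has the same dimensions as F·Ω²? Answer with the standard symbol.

H

F = C/V (capacitance = charge per voltage),
    = A·s/(kg·m²·s⁻³·A⁻¹) (substituting C and V),
    = kg⁻¹·m⁻²·s⁴·A².
Ω = V/A (resistance = voltage per current),
    = kg·m²·s⁻³·A⁻².
So Ω² = kg²·m⁴·s⁻⁶·A⁻⁴.
Combining: F·Ω² = (kg⁻¹·m⁻²·s⁴·A²) · (kg²·m⁴·s⁻⁶·A⁻⁴) = kg·m²·s⁻²·A⁻².
kg·m²·s⁻²·A⁻² is the base-SI form of the henry.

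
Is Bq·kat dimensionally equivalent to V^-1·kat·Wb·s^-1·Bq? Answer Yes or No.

Left side:
  Bq = 1/s = s⁻¹ (activity is decays per second).
  kat = mol/s = s⁻¹·mol (catalytic activity).
  Combining: Bq·kat = s⁻¹ · (s⁻¹·mol) = s⁻²·mol.
Right side:
  V = kg·m²·s⁻³·A⁻¹.
  So V⁻¹ = kg⁻¹·m⁻²·s³·A.
  kat = s⁻¹·mol.
  Wb = kg·m²·s⁻²·A⁻¹.
  Bq = s⁻¹.
  Combining: V⁻¹·kat·Wb·s⁻¹·Bq = (kg⁻¹·m⁻²·s³·A) · (s⁻¹·mol) · (kg·m²·s⁻²·A⁻¹) · s⁻¹ · s⁻¹ = s⁻²·mol.
Both reduce to s⁻²·mol.

Yes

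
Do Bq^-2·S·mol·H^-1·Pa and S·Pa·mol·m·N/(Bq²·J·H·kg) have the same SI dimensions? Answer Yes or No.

Left side:
  Bq = 1/s = s⁻¹ (activity is decays per second).
  So Bq⁻² = s².
  S = 1/Ω (conductance is reciprocal resistance),
      = kg⁻¹·m⁻²·s³·A².
  H = Wb/A (inductance = flux per current),
      = kg·m²·s⁻²·A⁻².
  So H⁻¹ = kg⁻¹·m⁻²·s²·A².
  Pa = N/m² (pressure = force per area),
      = kg·m⁻¹·s⁻².
  Combining: Bq⁻²·S·mol·H⁻¹·Pa = s² · (kg⁻¹·m⁻²·s³·A²) · mol · (kg⁻¹·m⁻²·s²·A²) · (kg·m⁻¹·s⁻²) = kg⁻¹·m⁻⁵·s⁵·A⁴·mol.
Right side:
  S = 1/Ω (conductance is reciprocal resistance),
      = kg⁻¹·m⁻²·s³·A².
  Bq = 1/s = s⁻¹ (activity is decays per second).
  So Bq⁻² = s².
  J = N·m (work = force × distance),
      = kg·m²·s⁻².
  So J⁻¹ = kg⁻¹·m⁻²·s².
  Pa = N/m² (pressure = force per area),
      = kg·m⁻¹·s⁻².
  H = Wb/A (inductance = flux per current),
      = kg·m²·s⁻²·A⁻².
  So H⁻¹ = kg⁻¹·m⁻²·s²·A².
  N = kg·m/s² = kg·m·s⁻² (force = mass × acceleration).
  Combining: S·Bq⁻²·J⁻¹·Pa·mol·H⁻¹·m·N·kg⁻¹ = (kg⁻¹·m⁻²·s³·A²) · s² · (kg⁻¹·m⁻²·s²) · (kg·m⁻¹·s⁻²) · mol · (kg⁻¹·m⁻²·s²·A²) · m · (kg·m·s⁻²) · kg⁻¹ = kg⁻²·m⁻⁵·s⁵·A⁴·mol.
Left is kg⁻¹·m⁻⁵·s⁵·A⁴·mol; right is kg⁻²·m⁻⁵·s⁵·A⁴·mol — different.

No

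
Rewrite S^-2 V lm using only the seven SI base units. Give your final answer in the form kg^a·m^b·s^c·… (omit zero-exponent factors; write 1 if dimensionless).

kg³·m⁶·s⁻⁹·A⁻⁵·cd

S = kg⁻¹·m⁻²·s³·A².
So S⁻² = kg²·m⁴·s⁻⁶·A⁻⁴.
V = kg·m²·s⁻³·A⁻¹.
lm = cd.
Combining: S⁻²·V·lm = (kg²·m⁴·s⁻⁶·A⁻⁴) · (kg·m²·s⁻³·A⁻¹) · cd = kg³·m⁶·s⁻⁹·A⁻⁵·cd.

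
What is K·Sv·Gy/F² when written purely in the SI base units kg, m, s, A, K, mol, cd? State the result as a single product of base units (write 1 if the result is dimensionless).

kg²·m⁸·s⁻¹²·A⁻⁴·K

F = C/V (capacitance = charge per voltage),
    = A·s/(kg·m²·s⁻³·A⁻¹) (substituting C and V),
    = kg⁻¹·m⁻²·s⁴·A².
So F⁻² = kg²·m⁴·s⁻⁸·A⁻⁴.
Sv = J/kg (equivalent dose = energy per mass),
    = m²·s⁻².
Gy = J/kg (absorbed dose = energy per mass),
    = m²·s⁻².
Combining: K·F⁻²·Sv·Gy = K · (kg²·m⁴·s⁻⁸·A⁻⁴) · (m²·s⁻²) · (m²·s⁻²) = kg²·m⁸·s⁻¹²·A⁻⁴·K.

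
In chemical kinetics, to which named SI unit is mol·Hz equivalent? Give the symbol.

kat

Hz = s⁻¹.
Combining: mol·Hz = mol · s⁻¹ = s⁻¹·mol.
s⁻¹·mol is the base-SI form of the katal.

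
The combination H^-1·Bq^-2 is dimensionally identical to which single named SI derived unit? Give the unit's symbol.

H = Wb/A (inductance = flux per current),
    = kg·m²·s⁻²·A⁻².
So H⁻¹ = kg⁻¹·m⁻²·s²·A².
Bq = 1/s = s⁻¹ (activity is decays per second).
So Bq⁻² = s².
Combining: H⁻¹·Bq⁻² = (kg⁻¹·m⁻²·s²·A²) · s² = kg⁻¹·m⁻²·s⁴·A².
kg⁻¹·m⁻²·s⁴·A² is the base-SI form of the farad.

F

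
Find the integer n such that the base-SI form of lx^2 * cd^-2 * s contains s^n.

lx = m⁻²·cd.
So lx² = m⁻⁴·cd².
Combining: lx²·cd⁻²·s = (m⁻⁴·cd²) · cd⁻² · s = m⁻⁴·s.
The exponent of s is 1.

1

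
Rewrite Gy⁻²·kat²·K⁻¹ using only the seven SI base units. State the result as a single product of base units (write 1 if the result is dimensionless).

Gy = m²·s⁻².
So Gy⁻² = m⁻⁴·s⁴.
kat = s⁻¹·mol.
So kat² = s⁻²·mol².
Combining: Gy⁻²·kat²·K⁻¹ = (m⁻⁴·s⁴) · (s⁻²·mol²) · K⁻¹ = m⁻⁴·s²·K⁻¹·mol².

m⁻⁴·s²·K⁻¹·mol²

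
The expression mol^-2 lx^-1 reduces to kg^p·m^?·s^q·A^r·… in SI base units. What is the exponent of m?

2

lx = lm/m² (illuminance = luminous flux per area),
    = m⁻²·cd.
So lx⁻¹ = m²·cd⁻¹.
Combining: mol⁻²·lx⁻¹ = mol⁻² · (m²·cd⁻¹) = m²·mol⁻²·cd⁻¹.
The exponent of m is 2.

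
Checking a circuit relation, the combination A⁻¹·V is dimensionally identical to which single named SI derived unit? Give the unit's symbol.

Ω

V = kg·m²·s⁻³·A⁻¹.
Combining: A⁻¹·V = A⁻¹ · (kg·m²·s⁻³·A⁻¹) = kg·m²·s⁻³·A⁻².
kg·m²·s⁻³·A⁻² is the base-SI form of the ohm.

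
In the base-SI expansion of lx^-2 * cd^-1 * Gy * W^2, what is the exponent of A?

lx = lm/m² (illuminance = luminous flux per area),
    = m⁻²·cd.
So lx⁻² = m⁴·cd⁻².
Gy = J/kg (absorbed dose = energy per mass),
    = m²·s⁻².
W = J/s (power = energy per time),
    = kg·m²·s⁻³.
So W² = kg²·m⁴·s⁻⁶.
Combining: lx⁻²·cd⁻¹·Gy·W² = (m⁴·cd⁻²) · cd⁻¹ · (m²·s⁻²) · (kg²·m⁴·s⁻⁶) = kg²·m¹⁰·s⁻⁸·cd⁻³.
The exponent of A is 0.

0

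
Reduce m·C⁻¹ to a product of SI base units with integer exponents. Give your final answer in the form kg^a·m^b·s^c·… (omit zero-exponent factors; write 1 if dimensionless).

m·s⁻¹·A⁻¹

C = A·s = s·A (charge = current × time).
So C⁻¹ = s⁻¹·A⁻¹.
Combining: m·C⁻¹ = m · (s⁻¹·A⁻¹) = m·s⁻¹·A⁻¹.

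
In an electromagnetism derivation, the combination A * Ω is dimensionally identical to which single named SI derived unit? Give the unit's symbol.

Ω = V/A (resistance = voltage per current),
    = kg·m²·s⁻³·A⁻².
Combining: A·Ω = A · (kg·m²·s⁻³·A⁻²) = kg·m²·s⁻³·A⁻¹.
kg·m²·s⁻³·A⁻¹ is the base-SI form of the volt.

V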